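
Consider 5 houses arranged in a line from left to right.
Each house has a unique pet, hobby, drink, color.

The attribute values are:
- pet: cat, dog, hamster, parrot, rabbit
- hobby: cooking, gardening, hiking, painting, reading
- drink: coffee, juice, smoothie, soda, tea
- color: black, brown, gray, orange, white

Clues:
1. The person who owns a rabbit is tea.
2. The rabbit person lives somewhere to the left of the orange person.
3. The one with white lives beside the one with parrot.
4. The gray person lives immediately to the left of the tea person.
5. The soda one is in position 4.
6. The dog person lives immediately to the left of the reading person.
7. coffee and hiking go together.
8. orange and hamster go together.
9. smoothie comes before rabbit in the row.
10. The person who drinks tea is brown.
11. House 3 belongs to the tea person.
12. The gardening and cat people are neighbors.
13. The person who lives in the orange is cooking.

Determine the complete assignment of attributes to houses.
Solution:

House | Pet | Hobby | Drink | Color
-----------------------------------
  1   | dog | hiking | coffee | white
  2   | parrot | reading | smoothie | gray
  3   | rabbit | gardening | tea | brown
  4   | cat | painting | soda | black
  5   | hamster | cooking | juice | orange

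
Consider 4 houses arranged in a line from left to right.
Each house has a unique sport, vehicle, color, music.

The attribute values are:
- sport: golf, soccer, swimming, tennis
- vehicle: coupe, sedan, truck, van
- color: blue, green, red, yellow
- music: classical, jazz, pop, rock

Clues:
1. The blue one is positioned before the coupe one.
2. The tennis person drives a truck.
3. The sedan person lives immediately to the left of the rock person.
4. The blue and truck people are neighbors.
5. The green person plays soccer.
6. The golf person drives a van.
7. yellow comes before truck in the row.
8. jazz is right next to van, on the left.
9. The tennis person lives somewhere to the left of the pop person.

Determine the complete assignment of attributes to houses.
Solution:

House | Sport | Vehicle | Color | Music
---------------------------------------
  1   | swimming | sedan | yellow | jazz
  2   | golf | van | blue | rock
  3   | tennis | truck | red | classical
  4   | soccer | coupe | green | pop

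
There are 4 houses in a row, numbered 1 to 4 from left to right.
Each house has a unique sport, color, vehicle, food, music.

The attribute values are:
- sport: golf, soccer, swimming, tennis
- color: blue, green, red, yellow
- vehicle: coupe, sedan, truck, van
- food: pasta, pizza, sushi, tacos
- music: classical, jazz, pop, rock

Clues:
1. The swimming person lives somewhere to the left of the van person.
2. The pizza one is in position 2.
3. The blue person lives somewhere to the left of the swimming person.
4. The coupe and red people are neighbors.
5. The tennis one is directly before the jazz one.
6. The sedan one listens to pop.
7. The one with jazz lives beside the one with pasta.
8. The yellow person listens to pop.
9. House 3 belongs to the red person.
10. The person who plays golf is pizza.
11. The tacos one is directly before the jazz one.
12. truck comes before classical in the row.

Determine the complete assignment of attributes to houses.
Solution:

House | Sport | Color | Vehicle | Food | Music
----------------------------------------------
  1   | tennis | yellow | sedan | tacos | pop
  2   | golf | blue | coupe | pizza | jazz
  3   | swimming | red | truck | pasta | rock
  4   | soccer | green | van | sushi | classical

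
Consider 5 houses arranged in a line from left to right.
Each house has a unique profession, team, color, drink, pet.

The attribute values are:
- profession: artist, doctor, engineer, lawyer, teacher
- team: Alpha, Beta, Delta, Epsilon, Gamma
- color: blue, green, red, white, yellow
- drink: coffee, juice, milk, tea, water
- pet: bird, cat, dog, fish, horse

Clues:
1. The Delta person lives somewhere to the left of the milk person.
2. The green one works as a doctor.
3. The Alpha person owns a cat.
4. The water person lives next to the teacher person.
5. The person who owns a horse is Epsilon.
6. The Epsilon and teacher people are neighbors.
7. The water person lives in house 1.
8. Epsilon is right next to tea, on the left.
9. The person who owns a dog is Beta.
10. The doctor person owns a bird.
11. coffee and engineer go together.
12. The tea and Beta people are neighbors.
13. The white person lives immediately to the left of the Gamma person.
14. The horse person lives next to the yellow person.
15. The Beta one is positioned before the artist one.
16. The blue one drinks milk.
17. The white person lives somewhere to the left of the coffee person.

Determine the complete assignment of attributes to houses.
Solution:

House | Profession | Team | Color | Drink | Pet
-----------------------------------------------
  1   | lawyer | Epsilon | white | water | horse
  2   | teacher | Gamma | yellow | tea | fish
  3   | engineer | Beta | red | coffee | dog
  4   | doctor | Delta | green | juice | bird
  5   | artist | Alpha | blue | milk | cat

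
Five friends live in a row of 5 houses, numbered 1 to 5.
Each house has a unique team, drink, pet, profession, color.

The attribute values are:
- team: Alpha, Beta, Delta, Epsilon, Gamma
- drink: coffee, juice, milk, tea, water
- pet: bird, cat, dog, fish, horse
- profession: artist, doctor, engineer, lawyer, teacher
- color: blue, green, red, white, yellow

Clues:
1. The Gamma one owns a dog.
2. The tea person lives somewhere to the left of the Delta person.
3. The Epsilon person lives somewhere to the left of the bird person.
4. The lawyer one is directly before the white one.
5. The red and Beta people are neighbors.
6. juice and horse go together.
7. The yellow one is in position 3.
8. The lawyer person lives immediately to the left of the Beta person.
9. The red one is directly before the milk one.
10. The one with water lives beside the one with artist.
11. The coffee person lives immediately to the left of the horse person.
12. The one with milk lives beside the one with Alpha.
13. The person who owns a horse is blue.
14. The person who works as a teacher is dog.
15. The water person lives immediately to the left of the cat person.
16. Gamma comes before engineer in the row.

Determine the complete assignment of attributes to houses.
Solution:

House | Team | Drink | Pet | Profession | Color
-----------------------------------------------
  1   | Epsilon | water | fish | lawyer | red
  2   | Beta | milk | cat | artist | white
  3   | Alpha | tea | bird | doctor | yellow
  4   | Gamma | coffee | dog | teacher | green
  5   | Delta | juice | horse | engineer | blue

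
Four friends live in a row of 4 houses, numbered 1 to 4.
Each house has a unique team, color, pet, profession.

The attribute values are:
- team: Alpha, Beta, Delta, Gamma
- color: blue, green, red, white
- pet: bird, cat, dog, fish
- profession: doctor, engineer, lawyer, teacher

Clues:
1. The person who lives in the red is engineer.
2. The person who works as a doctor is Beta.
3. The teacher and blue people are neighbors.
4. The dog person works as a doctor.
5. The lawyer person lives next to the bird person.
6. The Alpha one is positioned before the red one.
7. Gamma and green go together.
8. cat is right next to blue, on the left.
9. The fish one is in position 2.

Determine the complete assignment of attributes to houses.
Solution:

House | Team | Color | Pet | Profession
---------------------------------------
  1   | Gamma | green | cat | teacher
  2   | Alpha | blue | fish | lawyer
  3   | Delta | red | bird | engineer
  4   | Beta | white | dog | doctor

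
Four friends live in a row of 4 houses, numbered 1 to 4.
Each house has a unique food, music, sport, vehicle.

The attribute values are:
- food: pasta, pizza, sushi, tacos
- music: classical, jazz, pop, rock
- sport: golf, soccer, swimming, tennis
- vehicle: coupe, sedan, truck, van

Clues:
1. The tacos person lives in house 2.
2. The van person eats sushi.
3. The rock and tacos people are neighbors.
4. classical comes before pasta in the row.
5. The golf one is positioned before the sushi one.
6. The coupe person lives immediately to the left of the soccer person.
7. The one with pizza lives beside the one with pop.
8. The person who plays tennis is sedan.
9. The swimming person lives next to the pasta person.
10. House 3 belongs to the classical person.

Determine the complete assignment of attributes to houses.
Solution:

House | Food | Music | Sport | Vehicle
--------------------------------------
  1   | pizza | rock | golf | coupe
  2   | tacos | pop | soccer | truck
  3   | sushi | classical | swimming | van
  4   | pasta | jazz | tennis | sedan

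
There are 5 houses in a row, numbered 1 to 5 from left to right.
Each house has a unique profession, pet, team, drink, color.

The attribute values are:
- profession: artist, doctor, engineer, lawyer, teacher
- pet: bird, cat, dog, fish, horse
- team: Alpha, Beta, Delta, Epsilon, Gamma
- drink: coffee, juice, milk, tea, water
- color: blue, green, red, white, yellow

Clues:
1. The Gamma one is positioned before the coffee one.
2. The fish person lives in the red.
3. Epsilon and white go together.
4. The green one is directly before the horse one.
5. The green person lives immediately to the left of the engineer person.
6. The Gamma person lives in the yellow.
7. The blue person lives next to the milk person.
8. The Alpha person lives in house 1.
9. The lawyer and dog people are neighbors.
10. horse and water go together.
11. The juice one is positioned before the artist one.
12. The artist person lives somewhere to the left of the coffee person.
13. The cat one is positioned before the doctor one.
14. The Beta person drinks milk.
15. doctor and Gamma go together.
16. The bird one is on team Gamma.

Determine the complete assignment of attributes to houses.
Solution:

House | Profession | Pet | Team | Drink | Color
-----------------------------------------------
  1   | lawyer | cat | Alpha | juice | blue
  2   | artist | dog | Beta | milk | green
  3   | engineer | horse | Epsilon | water | white
  4   | doctor | bird | Gamma | tea | yellow
  5   | teacher | fish | Delta | coffee | red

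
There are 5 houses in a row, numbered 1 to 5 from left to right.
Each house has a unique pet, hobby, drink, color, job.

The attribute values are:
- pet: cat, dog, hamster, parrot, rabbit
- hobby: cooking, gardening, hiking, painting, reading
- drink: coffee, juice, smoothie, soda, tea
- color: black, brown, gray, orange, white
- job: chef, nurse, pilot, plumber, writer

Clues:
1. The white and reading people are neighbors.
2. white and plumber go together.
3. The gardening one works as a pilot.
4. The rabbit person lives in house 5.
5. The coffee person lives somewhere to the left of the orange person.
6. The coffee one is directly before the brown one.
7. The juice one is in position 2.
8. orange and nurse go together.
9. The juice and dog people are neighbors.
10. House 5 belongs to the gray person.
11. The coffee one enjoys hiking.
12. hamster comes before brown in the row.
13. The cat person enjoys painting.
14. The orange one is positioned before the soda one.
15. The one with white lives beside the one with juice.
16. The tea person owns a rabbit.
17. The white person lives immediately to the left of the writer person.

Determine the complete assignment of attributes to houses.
Solution:

House | Pet | Hobby | Drink | Color | Job
-----------------------------------------
  1   | hamster | hiking | coffee | white | plumber
  2   | parrot | reading | juice | brown | writer
  3   | dog | cooking | smoothie | orange | nurse
  4   | cat | painting | soda | black | chef
  5   | rabbit | gardening | tea | gray | pilot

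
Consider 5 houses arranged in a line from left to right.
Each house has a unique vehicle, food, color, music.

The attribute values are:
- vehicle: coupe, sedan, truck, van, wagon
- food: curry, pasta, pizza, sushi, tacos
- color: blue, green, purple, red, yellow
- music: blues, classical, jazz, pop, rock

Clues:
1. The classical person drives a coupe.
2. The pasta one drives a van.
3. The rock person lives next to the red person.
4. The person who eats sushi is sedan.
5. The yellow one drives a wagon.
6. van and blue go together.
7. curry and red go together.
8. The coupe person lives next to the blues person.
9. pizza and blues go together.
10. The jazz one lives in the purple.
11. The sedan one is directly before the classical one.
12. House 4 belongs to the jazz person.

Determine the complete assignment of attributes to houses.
Solution:

House | Vehicle | Food | Color | Music
--------------------------------------
  1   | sedan | sushi | green | rock
  2   | coupe | curry | red | classical
  3   | wagon | pizza | yellow | blues
  4   | truck | tacos | purple | jazz
  5   | van | pasta | blue | pop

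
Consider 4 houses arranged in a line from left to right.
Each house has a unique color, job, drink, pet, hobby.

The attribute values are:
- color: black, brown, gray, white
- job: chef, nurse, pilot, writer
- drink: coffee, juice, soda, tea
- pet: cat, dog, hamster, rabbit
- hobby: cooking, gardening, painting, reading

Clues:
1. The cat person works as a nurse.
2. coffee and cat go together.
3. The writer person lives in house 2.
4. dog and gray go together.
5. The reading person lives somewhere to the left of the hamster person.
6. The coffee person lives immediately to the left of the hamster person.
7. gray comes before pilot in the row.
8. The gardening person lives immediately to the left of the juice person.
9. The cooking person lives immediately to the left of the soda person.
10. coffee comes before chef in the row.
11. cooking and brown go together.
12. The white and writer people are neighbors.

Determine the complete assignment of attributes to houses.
Solution:

House | Color | Job | Drink | Pet | Hobby
-----------------------------------------
  1   | white | nurse | coffee | cat | reading
  2   | brown | writer | tea | hamster | cooking
  3   | gray | chef | soda | dog | gardening
  4   | black | pilot | juice | rabbit | painting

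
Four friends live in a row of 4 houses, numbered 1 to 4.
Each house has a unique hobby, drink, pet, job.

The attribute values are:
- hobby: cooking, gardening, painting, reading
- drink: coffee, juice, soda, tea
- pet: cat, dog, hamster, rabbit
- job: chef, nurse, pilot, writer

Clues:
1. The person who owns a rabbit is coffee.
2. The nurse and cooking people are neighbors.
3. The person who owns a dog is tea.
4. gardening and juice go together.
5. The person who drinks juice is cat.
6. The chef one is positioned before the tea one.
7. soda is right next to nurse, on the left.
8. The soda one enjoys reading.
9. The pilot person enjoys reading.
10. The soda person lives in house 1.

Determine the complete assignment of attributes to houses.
Solution:

House | Hobby | Drink | Pet | Job
---------------------------------
  1   | reading | soda | hamster | pilot
  2   | gardening | juice | cat | nurse
  3   | cooking | coffee | rabbit | chef
  4   | painting | tea | dog | writer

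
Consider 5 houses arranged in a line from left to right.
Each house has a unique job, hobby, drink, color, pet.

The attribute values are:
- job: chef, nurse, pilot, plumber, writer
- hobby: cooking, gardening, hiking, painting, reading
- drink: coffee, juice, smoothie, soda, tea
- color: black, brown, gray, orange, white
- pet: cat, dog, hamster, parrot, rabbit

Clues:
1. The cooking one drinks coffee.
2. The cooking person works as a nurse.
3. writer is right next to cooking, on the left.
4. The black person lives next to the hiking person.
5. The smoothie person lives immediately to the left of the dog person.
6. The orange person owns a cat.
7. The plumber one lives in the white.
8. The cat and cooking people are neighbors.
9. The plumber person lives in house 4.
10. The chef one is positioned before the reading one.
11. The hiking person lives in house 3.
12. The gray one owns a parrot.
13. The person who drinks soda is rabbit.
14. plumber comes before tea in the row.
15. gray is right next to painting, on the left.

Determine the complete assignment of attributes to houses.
Solution:

House | Job | Hobby | Drink | Color | Pet
-----------------------------------------
  1   | writer | gardening | smoothie | orange | cat
  2   | nurse | cooking | coffee | black | dog
  3   | chef | hiking | juice | gray | parrot
  4   | plumber | painting | soda | white | rabbit
  5   | pilot | reading | tea | brown | hamster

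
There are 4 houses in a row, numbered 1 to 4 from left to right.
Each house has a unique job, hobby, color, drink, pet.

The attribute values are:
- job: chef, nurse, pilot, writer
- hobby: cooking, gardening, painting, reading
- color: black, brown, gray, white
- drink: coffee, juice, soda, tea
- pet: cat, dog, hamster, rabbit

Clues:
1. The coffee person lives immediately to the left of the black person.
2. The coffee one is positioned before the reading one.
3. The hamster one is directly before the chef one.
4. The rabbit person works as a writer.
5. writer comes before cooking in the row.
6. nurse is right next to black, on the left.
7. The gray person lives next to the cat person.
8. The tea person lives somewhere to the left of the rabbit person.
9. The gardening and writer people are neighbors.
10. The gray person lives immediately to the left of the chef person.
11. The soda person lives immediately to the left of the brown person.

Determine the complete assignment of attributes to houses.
Solution:

House | Job | Hobby | Color | Drink | Pet
-----------------------------------------
  1   | nurse | painting | gray | coffee | hamster
  2   | chef | gardening | black | tea | cat
  3   | writer | reading | white | soda | rabbit
  4   | pilot | cooking | brown | juice | dog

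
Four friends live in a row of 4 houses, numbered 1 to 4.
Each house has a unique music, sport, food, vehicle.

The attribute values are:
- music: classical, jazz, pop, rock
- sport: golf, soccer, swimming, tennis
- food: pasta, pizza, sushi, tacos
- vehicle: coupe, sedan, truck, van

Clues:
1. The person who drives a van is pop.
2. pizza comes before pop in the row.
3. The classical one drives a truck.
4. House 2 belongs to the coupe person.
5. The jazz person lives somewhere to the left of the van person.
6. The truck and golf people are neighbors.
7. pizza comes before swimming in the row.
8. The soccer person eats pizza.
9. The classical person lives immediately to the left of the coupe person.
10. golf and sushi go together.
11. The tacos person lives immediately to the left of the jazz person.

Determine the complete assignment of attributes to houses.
Solution:

House | Music | Sport | Food | Vehicle
--------------------------------------
  1   | classical | tennis | tacos | truck
  2   | jazz | golf | sushi | coupe
  3   | rock | soccer | pizza | sedan
  4   | pop | swimming | pasta | van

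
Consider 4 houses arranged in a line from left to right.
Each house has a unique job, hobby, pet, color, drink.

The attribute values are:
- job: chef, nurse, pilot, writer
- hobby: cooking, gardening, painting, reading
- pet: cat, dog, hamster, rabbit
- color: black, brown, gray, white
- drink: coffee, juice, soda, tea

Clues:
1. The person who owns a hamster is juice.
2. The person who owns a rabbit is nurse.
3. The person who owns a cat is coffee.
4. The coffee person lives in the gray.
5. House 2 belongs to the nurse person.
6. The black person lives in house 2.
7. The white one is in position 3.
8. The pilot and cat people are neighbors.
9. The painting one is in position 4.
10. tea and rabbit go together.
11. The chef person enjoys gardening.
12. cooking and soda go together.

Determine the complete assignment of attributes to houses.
Solution:

House | Job | Hobby | Pet | Color | Drink
-----------------------------------------
  1   | chef | gardening | hamster | brown | juice
  2   | nurse | reading | rabbit | black | tea
  3   | pilot | cooking | dog | white | soda
  4   | writer | painting | cat | gray | coffee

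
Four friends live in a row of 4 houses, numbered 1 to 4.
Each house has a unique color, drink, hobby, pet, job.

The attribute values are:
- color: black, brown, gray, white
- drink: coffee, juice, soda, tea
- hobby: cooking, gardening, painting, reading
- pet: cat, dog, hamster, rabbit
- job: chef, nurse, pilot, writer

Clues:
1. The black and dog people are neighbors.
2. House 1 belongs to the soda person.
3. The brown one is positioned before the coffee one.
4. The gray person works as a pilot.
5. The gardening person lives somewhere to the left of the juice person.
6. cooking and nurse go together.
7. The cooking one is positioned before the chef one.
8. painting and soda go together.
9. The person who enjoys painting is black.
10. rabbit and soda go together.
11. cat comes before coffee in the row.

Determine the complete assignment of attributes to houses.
Solution:

House | Color | Drink | Hobby | Pet | Job
-----------------------------------------
  1   | black | soda | painting | rabbit | writer
  2   | gray | tea | gardening | dog | pilot
  3   | brown | juice | cooking | cat | nurse
  4   | white | coffee | reading | hamster | chef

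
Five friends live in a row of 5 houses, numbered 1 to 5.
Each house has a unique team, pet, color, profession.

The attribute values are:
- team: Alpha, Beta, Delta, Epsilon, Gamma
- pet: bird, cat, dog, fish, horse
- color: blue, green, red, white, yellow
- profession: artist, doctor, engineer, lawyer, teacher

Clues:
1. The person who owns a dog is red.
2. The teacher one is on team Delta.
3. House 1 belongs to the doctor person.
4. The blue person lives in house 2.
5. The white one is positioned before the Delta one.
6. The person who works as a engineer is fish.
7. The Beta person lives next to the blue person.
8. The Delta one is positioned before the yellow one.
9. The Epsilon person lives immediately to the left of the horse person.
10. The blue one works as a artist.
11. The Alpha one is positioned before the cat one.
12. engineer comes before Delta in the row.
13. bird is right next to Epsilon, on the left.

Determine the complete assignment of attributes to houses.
Solution:

House | Team | Pet | Color | Profession
---------------------------------------
  1   | Beta | dog | red | doctor
  2   | Alpha | bird | blue | artist
  3   | Epsilon | fish | white | engineer
  4   | Delta | horse | green | teacher
  5   | Gamma | cat | yellow | lawyer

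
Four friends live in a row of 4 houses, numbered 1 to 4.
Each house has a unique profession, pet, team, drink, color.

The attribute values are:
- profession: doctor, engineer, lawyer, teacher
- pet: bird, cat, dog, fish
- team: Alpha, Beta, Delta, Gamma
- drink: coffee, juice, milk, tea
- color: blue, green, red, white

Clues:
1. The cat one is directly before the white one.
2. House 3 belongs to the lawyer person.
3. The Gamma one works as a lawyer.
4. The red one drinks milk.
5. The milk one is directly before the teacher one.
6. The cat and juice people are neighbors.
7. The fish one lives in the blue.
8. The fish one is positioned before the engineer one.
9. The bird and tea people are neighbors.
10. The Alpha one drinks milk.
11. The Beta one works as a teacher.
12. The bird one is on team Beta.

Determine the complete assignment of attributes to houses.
Solution:

House | Profession | Pet | Team | Drink | Color
-----------------------------------------------
  1   | doctor | cat | Alpha | milk | red
  2   | teacher | bird | Beta | juice | white
  3   | lawyer | fish | Gamma | tea | blue
  4   | engineer | dog | Delta | coffee | green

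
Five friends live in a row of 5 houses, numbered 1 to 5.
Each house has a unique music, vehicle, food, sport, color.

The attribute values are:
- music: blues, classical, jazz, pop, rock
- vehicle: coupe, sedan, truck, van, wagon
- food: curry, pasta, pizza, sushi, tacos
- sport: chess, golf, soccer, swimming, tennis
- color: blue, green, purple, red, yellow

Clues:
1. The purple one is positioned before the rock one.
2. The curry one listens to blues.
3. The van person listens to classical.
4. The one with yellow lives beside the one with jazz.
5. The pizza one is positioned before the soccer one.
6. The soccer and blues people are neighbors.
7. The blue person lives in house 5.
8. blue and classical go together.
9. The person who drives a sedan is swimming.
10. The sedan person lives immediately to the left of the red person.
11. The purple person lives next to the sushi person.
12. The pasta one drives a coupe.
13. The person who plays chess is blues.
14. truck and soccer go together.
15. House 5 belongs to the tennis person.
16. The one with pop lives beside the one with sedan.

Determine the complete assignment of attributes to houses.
Solution:

House | Music | Vehicle | Food | Sport | Color
----------------------------------------------
  1   | pop | coupe | pasta | golf | yellow
  2   | jazz | sedan | pizza | swimming | purple
  3   | rock | truck | sushi | soccer | red
  4   | blues | wagon | curry | chess | green
  5   | classical | van | tacos | tennis | blue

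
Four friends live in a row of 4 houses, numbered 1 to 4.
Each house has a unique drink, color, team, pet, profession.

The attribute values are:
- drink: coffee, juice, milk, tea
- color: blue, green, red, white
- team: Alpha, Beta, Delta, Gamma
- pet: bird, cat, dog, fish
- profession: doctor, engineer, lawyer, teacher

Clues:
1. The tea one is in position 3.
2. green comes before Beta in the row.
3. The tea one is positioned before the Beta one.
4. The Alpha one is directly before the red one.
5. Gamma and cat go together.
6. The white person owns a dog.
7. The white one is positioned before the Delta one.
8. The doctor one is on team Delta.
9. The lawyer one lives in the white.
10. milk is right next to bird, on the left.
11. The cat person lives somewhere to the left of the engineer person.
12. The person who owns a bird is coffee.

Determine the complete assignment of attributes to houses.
Solution:

House | Drink | Color | Team | Pet | Profession
-----------------------------------------------
  1   | milk | white | Alpha | dog | lawyer
  2   | coffee | red | Delta | bird | doctor
  3   | tea | green | Gamma | cat | teacher
  4   | juice | blue | Beta | fish | engineer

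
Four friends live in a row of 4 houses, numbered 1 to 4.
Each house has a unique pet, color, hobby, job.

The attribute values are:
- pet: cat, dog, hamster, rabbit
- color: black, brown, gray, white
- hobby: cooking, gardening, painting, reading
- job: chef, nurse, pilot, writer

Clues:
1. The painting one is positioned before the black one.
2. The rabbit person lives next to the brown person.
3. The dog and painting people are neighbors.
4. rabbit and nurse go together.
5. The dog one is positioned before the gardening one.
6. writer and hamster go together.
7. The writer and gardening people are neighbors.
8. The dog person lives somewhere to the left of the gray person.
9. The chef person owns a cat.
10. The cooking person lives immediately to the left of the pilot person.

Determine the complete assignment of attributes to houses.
Solution:

House | Pet | Color | Hobby | Job
---------------------------------
  1   | rabbit | white | cooking | nurse
  2   | dog | brown | reading | pilot
  3   | hamster | gray | painting | writer
  4   | cat | black | gardening | chef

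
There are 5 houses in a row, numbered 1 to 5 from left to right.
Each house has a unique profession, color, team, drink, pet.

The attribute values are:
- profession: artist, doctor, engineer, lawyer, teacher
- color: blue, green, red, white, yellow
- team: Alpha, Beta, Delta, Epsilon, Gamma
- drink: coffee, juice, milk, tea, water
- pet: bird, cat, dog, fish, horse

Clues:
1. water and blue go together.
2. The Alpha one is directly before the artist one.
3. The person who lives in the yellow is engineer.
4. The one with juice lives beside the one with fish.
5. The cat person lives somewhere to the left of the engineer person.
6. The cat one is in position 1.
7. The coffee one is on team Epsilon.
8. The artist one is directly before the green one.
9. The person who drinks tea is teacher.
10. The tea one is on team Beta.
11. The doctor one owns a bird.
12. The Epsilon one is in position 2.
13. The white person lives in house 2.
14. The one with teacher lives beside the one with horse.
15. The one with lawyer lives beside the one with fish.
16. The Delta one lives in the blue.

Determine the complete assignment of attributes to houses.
Solution:

House | Profession | Color | Team | Drink | Pet
-----------------------------------------------
  1   | lawyer | red | Alpha | juice | cat
  2   | artist | white | Epsilon | coffee | fish
  3   | teacher | green | Beta | tea | dog
  4   | engineer | yellow | Gamma | milk | horse
  5   | doctor | blue | Delta | water | bird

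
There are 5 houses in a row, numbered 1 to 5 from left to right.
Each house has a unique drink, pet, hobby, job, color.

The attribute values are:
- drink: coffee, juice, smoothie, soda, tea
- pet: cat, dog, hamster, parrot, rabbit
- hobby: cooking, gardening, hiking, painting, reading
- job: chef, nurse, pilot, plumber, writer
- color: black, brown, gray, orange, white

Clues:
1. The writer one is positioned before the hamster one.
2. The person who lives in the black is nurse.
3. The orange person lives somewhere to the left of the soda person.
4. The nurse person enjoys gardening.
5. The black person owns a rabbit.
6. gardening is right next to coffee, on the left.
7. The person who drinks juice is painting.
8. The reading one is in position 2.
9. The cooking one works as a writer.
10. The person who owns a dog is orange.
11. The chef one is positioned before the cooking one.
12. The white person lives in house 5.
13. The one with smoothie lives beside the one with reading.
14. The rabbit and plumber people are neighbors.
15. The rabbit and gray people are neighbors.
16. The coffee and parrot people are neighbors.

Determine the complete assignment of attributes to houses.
Solution:

House | Drink | Pet | Hobby | Job | Color
-----------------------------------------
  1   | smoothie | rabbit | gardening | nurse | black
  2   | coffee | cat | reading | plumber | gray
  3   | juice | parrot | painting | chef | brown
  4   | tea | dog | cooking | writer | orange
  5   | soda | hamster | hiking | pilot | white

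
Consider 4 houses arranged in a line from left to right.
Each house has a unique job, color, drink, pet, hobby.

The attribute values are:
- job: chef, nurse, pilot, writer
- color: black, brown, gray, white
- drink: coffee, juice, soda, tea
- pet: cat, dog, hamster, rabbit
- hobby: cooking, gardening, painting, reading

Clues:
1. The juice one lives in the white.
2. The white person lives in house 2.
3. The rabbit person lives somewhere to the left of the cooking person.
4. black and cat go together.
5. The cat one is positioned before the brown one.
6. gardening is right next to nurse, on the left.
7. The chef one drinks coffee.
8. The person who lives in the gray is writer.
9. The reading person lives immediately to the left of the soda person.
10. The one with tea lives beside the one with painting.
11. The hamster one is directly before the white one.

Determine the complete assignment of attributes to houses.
Solution:

House | Job | Color | Drink | Pet | Hobby
-----------------------------------------
  1   | writer | gray | tea | hamster | gardening
  2   | nurse | white | juice | rabbit | painting
  3   | chef | black | coffee | cat | reading
  4   | pilot | brown | soda | dog | cooking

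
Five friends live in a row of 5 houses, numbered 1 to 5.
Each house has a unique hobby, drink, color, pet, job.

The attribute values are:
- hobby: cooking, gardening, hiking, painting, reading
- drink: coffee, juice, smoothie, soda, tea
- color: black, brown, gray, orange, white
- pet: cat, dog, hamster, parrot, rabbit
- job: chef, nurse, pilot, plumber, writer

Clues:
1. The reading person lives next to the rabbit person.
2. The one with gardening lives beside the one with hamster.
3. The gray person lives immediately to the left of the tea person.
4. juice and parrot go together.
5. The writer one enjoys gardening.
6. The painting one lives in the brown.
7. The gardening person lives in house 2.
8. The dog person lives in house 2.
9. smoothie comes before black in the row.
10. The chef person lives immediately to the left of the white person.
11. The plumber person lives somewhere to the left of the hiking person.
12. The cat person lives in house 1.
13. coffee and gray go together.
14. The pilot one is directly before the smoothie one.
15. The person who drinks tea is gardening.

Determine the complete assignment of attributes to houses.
Solution:

House | Hobby | Drink | Color | Pet | Job
-----------------------------------------
  1   | cooking | coffee | gray | cat | chef
  2   | gardening | tea | white | dog | writer
  3   | reading | soda | orange | hamster | pilot
  4   | painting | smoothie | brown | rabbit | plumber
  5   | hiking | juice | black | parrot | nurse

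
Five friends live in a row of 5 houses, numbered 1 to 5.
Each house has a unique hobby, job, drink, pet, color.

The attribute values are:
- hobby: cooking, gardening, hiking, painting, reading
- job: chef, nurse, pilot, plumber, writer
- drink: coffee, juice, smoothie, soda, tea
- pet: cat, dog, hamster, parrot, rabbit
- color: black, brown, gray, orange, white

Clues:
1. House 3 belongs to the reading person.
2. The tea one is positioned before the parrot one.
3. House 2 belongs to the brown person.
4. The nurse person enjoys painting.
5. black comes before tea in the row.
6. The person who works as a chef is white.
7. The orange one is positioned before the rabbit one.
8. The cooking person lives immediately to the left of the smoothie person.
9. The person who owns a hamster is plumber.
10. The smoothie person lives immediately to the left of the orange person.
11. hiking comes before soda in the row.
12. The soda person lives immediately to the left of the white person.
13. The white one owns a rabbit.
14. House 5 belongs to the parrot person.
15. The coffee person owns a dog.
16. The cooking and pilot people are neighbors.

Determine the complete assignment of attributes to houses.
Solution:

House | Hobby | Job | Drink | Pet | Color
-----------------------------------------
  1   | cooking | writer | coffee | dog | black
  2   | hiking | pilot | smoothie | cat | brown
  3   | reading | plumber | soda | hamster | orange
  4   | gardening | chef | tea | rabbit | white
  5   | painting | nurse | juice | parrot | gray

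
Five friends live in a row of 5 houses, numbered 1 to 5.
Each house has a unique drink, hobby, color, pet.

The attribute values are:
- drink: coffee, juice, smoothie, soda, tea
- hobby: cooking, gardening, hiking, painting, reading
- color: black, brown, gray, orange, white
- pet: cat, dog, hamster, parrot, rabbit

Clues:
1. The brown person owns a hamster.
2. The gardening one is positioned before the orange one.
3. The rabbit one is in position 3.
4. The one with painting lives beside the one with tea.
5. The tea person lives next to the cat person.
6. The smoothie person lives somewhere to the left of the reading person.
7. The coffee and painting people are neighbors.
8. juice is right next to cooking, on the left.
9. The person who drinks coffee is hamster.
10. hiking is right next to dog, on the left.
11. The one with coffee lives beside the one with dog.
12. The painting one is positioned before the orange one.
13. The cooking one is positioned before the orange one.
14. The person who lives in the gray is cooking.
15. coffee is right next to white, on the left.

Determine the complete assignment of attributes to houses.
Solution:

House | Drink | Hobby | Color | Pet
-----------------------------------
  1   | coffee | hiking | brown | hamster
  2   | juice | painting | white | dog
  3   | tea | cooking | gray | rabbit
  4   | smoothie | gardening | black | cat
  5   | soda | reading | orange | parrot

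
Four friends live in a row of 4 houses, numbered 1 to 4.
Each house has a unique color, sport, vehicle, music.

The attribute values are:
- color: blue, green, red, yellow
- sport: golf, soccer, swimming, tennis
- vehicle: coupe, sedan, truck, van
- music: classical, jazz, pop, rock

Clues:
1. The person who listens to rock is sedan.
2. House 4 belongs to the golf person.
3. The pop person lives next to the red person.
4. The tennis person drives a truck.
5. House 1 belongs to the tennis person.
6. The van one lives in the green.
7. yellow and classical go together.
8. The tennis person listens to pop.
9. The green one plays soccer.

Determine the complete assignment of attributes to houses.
Solution:

House | Color | Sport | Vehicle | Music
---------------------------------------
  1   | blue | tennis | truck | pop
  2   | red | swimming | sedan | rock
  3   | green | soccer | van | jazz
  4   | yellow | golf | coupe | classical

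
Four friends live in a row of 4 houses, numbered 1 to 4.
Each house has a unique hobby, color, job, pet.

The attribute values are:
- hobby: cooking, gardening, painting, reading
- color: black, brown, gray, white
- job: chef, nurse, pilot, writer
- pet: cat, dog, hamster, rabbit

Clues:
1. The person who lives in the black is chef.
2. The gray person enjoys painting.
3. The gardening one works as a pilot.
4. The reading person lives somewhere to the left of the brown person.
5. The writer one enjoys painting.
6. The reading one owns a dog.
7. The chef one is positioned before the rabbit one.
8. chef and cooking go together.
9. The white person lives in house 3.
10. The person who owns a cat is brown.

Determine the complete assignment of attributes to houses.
Solution:

House | Hobby | Color | Job | Pet
---------------------------------
  1   | cooking | black | chef | hamster
  2   | painting | gray | writer | rabbit
  3   | reading | white | nurse | dog
  4   | gardening | brown | pilot | cat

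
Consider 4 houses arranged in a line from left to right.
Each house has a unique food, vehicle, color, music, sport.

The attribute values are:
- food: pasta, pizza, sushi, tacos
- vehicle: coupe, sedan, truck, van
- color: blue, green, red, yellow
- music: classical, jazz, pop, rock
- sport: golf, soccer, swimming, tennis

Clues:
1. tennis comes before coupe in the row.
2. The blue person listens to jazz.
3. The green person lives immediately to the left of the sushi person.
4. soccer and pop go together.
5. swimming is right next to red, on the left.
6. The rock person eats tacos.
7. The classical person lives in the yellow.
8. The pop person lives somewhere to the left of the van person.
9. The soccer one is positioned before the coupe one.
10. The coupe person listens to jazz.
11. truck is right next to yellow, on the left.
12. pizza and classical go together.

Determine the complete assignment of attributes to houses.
Solution:

House | Food | Vehicle | Color | Music | Sport
----------------------------------------------
  1   | tacos | sedan | green | rock | swimming
  2   | sushi | truck | red | pop | soccer
  3   | pizza | van | yellow | classical | tennis
  4   | pasta | coupe | blue | jazz | golf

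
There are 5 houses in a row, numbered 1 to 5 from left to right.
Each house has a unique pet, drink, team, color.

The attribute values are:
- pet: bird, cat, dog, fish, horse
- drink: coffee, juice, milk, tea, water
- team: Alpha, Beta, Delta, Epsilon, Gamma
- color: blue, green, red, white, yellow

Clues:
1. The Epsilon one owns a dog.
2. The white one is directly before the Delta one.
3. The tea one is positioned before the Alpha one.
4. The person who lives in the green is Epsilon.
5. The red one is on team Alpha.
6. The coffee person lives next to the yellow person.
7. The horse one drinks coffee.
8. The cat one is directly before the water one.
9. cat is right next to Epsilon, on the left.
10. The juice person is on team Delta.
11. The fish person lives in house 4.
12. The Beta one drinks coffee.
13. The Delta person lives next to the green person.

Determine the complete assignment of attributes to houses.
Solution:

House | Pet | Drink | Team | Color
----------------------------------
  1   | horse | coffee | Beta | white
  2   | cat | juice | Delta | yellow
  3   | dog | water | Epsilon | green
  4   | fish | tea | Gamma | blue
  5   | bird | milk | Alpha | red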